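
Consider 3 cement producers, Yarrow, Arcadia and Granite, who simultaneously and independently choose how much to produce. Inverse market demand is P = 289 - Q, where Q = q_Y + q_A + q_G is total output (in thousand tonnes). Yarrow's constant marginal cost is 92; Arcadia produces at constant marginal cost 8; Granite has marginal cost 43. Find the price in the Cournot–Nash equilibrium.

Yarrow's profit: π_Y = (289 - Q)q_Y - (92q_Y). Setting ∂π_Y/∂q_Y = 0: 197 - 2q_Y - (q_A + q_G) = 0.
Arcadia's profit: π_A = (289 - Q)q_A - (8q_A). Setting ∂π_A/∂q_A = 0: 281 - 2q_A - (q_Y + q_G) = 0.
Granite's first-order condition: 246 - 2q_G - (q_Y + q_A) = 0.
Adding the 3 first-order conditions: 724 − 4Q = 0, so Q = 181.
Back-substituting: q_Y = (197 − 181) = 16, q_A = (281 − 181) = 100, q_G = (246 − 181) = 65.
Total output Q = 181, so price P = 289 - 181 = 108.

108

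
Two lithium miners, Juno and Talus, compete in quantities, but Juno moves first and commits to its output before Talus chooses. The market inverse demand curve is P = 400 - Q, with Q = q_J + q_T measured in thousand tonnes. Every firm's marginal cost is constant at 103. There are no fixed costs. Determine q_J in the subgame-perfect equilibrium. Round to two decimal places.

The follower Talus best-responds to any q_J: π_T = (400 - Q)q_T - 103q_T.
Follower FOC: 297 - q_J - 2q_T = 0, so q_T(q_J) = (297 - q_J)/2.
The leader anticipates this reaction. Substituting into P = 400 - Q gives P = 503/2 - (1/2)q_J, so π_J = (503/2 - (1/2)q_J)q_J - 103q_J.
Maximising: ∂π_J/∂q_J = 297/2 - q_J = 0, giving q_J = 297/2.
Then q_T = (297 - 297/2)/2 = 297/4.

148.50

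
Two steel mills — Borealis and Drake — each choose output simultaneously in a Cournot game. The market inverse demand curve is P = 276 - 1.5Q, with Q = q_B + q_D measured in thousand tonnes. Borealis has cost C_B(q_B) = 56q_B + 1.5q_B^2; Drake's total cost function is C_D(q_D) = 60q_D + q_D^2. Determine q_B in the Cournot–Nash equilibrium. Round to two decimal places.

Borealis's profit: π_B = (276 - 1.5Q)q_B - (56q_B + (3/2)q_B²). Setting ∂π_B/∂q_B = 0: 220 - 6q_B - (3/2)(q_D) = 0.
Drake's first-order condition: 216 - 5q_D - (3/2)(q_B) = 0.
Best responses: q_B = (220 - (3/2)q_D)/6, q_D = (216 - (3/2)q_B)/5.
Solving the pair: q_B = 27.9640, q_D = 1288/37.

27.96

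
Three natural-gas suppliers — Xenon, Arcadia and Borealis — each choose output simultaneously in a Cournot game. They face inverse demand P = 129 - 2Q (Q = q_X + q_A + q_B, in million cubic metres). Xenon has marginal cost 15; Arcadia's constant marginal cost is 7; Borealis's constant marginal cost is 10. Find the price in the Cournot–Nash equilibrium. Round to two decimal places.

40.25

Xenon's profit: π_X = (129 - 2Q)q_X - (15q_X). Setting ∂π_X/∂q_X = 0: 114 - 4q_X - 2(q_A + q_B) = 0.
Arcadia's profit: π_A = (129 - 2Q)q_A - (7q_A). Setting ∂π_A/∂q_A = 0: 122 - 4q_A - 2(q_X + q_B) = 0.
Borealis's first-order condition: 119 - 4q_B - 2(q_X + q_A) = 0.
Adding the 3 conditions: 355 − 4Q − 4Q = 0, i.e. Q = 355/8.
Back-substituting: q_X = (114 − 355/4)/2 = 101/8, q_A = (122 − 355/4)/2 = 133/8, q_B = (119 − 355/4)/2 = 121/8.
Total output Q = 355/8, so price P = 129 - 2·(355/8) = 161/4.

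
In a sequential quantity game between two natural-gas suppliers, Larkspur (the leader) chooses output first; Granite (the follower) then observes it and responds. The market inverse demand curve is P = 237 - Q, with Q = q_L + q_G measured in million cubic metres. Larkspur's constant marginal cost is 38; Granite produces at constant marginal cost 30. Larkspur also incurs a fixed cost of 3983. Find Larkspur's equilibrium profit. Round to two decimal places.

577.13

The follower Granite best-responds to any q_L: π_G = (237 - Q)q_G - 30q_G.
∂π_G/∂q_G = 207 - q_L - 2q_G = 0 gives the reaction function q_G = (207 - q_L)/2.
Larkspur substitutes q_G(q_L) into its own profit: π_L = q_L(237 - q_L - (207 - q_L)/2) - 38q_L = (267/2 - (1/2)q_L)q_L - 38q_L.
The leader's first-order condition 191/2 - q_L = 0 yields q_L = 191/2.
Then q_G = (207 - 191/2)/2 = 223/4.
Price P = 237 - 605/4 = 343/4.
Larkspur's profit: (343/4 - 38)·(191/2) - 3983 = 577.1250.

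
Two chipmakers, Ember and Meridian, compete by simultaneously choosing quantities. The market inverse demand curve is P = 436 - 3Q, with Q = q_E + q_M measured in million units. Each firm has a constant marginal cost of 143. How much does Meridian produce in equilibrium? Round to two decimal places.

32.56

Each firm earns π_i = (436 - 3Q)q_i - 143q_i.
Setting ∂π_i/∂q_i = 0 with rivals' quantities fixed: 293 - 6q_i - 3q_j = 0.
With identical firms every q_j equals q_i, so q_j = q_i and 293 = 9q_i, giving q_i = 293/9.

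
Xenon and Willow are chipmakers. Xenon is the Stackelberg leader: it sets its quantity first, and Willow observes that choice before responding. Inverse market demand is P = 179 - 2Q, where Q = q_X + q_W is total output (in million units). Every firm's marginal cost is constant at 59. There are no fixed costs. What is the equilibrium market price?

89

Solve by backward induction. Given q_X, the follower Willow maximises π_W = (179 - 2q_X - 2q_W)q_W - 59q_W.
Follower FOC: 120 - 2q_X - 4q_W = 0, so q_W(q_X) = (120 - 2q_X)/4.
The leader anticipates this reaction. Substituting into P = 179 - 2Q gives P = 119 - q_X, so π_X = (119 - q_X)q_X - 59q_X.
Leader FOC: 60 - 2q_X = 0, so q_X = 30.
Then q_W = (120 - 2·30)/4 = 15.
Total output Q = 45, so price P = 179 - 2·45 = 89.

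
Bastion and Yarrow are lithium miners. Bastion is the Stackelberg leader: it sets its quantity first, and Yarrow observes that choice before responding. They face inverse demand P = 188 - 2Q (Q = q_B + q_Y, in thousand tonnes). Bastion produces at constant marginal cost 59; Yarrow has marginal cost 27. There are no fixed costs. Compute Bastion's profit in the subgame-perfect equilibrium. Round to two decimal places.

The follower Yarrow best-responds to any q_B: π_Y = (188 - 2Q)q_Y - 27q_Y.
Follower FOC: 161 - 2q_B - 4q_Y = 0, so q_Y(q_B) = (161 - 2q_B)/4.
Bastion substitutes q_Y(q_B) into its own profit: π_B = q_B(188 - 2q_B - (161 - 2q_B)/2) - 59q_B = (215/2 - q_B)q_B - 59q_B.
Leader FOC: 97/2 - 2q_B = 0, so q_B = 97/4.
Then q_Y = (161 - 2·(97/4))/4 = 225/8.
Price P = 188 - 2·(419/8) = 333/4.
Bastion's profit: (333/4 - 59)·(97/4) = 588.0625.

588.06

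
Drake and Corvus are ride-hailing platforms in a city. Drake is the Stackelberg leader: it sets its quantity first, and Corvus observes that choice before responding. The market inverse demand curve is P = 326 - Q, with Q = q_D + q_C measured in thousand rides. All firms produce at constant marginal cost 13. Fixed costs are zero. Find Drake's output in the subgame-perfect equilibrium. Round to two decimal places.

Solve by backward induction. Given q_D, the follower Corvus maximises π_C = (326 - q_D - q_C)q_C - 13q_C.
∂π_C/∂q_C = 313 - q_D - 2q_C = 0 gives the reaction function q_C = (313 - q_D)/2.
Drake substitutes q_C(q_D) into its own profit: π_D = q_D(326 - q_D - (313 - q_D)/2) - 13q_D = (339/2 - (1/2)q_D)q_D - 13q_D.
Maximising: ∂π_D/∂q_D = 313/2 - q_D = 0, giving q_D = 313/2.
Then q_C = (313 - 313/2)/2 = 313/4.

156.50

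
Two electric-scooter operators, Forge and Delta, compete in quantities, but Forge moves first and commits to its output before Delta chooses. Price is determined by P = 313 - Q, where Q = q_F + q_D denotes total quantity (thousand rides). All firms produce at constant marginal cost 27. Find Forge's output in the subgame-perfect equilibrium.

143

The follower Delta best-responds to any q_F: π_D = (313 - Q)q_D - 27q_D.
Follower FOC: 286 - q_F - 2q_D = 0, so q_D(q_F) = (286 - q_F)/2.
Forge substitutes q_D(q_F) into its own profit: π_F = q_F(313 - q_F - (286 - q_F)/2) - 27q_F = (170 - (1/2)q_F)q_F - 27q_F.
Maximising: ∂π_F/∂q_F = 143 - q_F = 0, giving q_F = 143.
Then q_D = (286 - 143)/2 = 143/2.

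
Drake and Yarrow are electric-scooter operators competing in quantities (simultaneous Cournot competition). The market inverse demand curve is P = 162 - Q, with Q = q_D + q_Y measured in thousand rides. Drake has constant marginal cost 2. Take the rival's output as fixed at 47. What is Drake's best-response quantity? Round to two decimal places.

With the rival's output fixed at 47, Drake's profit is π_D = (162 - 47 - q_D)q_D - (2q_D) = (115 - q_D)q_D - (2q_D).
∂π_D/∂q_D = 113 - 2q_D = 0, so q_D = 113/2.

56.50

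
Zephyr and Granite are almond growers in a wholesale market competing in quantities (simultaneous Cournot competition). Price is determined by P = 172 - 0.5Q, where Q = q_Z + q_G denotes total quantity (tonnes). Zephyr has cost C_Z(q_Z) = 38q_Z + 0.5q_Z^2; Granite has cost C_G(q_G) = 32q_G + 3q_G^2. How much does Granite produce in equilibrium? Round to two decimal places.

15.49

Zephyr's profit: π_Z = (172 - 0.5Q)q_Z - (38q_Z + (1/2)q_Z²). Setting ∂π_Z/∂q_Z = 0: 134 - 2q_Z - (1/2)(q_G) = 0.
Granite's profit: π_G = (172 - 0.5Q)q_G - (32q_G + 3q_G²). Setting ∂π_G/∂q_G = 0: 140 - 7q_G - (1/2)(q_Z) = 0.
Best responses: q_Z = (134 - (1/2)q_G)/2, q_G = (140 - (1/2)q_Z)/7.
Substituting one into the other gives q_Z = 63.1273 and q_G = 852/55.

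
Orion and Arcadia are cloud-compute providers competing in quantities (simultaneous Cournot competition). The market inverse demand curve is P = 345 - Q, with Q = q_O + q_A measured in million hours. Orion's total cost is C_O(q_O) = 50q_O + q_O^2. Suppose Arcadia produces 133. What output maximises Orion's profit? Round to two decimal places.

40.50

With the rival's output fixed at 133, Orion's profit is π_O = (345 - 133 - q_O)q_O - (50q_O + q_O²) = (212 - q_O)q_O - (50q_O + q_O²).
∂π_O/∂q_O = 162 - 4q_O = 0, so q_O = 81/2.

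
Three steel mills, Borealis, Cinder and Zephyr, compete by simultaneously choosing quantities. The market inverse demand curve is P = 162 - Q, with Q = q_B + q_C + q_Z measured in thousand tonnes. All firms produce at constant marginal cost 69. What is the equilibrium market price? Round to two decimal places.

92.25

A representative firm's profit is π_i = q_i(162 - Q) - 69q_i.
Setting ∂π_i/∂q_i = 0 with rivals' quantities fixed: 93 - 2q_i - Σ_{j≠i} q_j = 0.
With identical firms every q_j equals q_i, so Σ_{j≠i} q_j = 2q_i and 93 = 4q_i, giving q_i = 93/4.
Total output Q = 279/4, so price P = 162 - 279/4 = 369/4.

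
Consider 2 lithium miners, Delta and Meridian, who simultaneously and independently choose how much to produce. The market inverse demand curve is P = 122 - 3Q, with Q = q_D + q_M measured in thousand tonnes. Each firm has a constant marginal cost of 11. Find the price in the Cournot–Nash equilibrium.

Each firm earns π_i = (122 - 3Q)q_i - 11q_i.
First-order condition (treating rivals' output as given): 111 - 6q_i - 3q_j = 0.
By symmetry each firm produces the same amount; substituting q_j = q_i yields q_i = 111/9 = 37/3.
Total output Q = 74/3, so price P = 122 - 3·(74/3) = 48.

48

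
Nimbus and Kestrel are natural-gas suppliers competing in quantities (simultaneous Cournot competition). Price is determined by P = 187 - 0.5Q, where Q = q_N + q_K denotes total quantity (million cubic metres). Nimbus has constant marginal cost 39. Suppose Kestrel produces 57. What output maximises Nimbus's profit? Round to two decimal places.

119.50

With the rival's output fixed at 57, Nimbus's profit is π_N = (187 - (1/2)·57 - (1/2)q_N)q_N - (39q_N) = (317/2 - (1/2)q_N)q_N - (39q_N).
∂π_N/∂q_N = 239/2 - q_N = 0, so q_N = 239/2.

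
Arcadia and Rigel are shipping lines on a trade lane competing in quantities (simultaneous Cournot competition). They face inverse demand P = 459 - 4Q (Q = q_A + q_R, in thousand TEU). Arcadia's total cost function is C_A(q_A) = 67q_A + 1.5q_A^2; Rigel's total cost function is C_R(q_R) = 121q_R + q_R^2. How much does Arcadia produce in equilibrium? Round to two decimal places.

Arcadia's profit: π_A = (459 - 4Q)q_A - (67q_A + (3/2)q_A²). Setting ∂π_A/∂q_A = 0: 392 - 11q_A - 4(q_R) = 0.
Rigel's first-order condition: 338 - 10q_R - 4(q_A) = 0.
Rearranging gives the reaction functions q_A = (392 - 4q_R)/11 and q_R = (338 - 4q_A)/10.
Substituting one into the other gives q_A = 1284/47 and q_R = 1075/47.

27.32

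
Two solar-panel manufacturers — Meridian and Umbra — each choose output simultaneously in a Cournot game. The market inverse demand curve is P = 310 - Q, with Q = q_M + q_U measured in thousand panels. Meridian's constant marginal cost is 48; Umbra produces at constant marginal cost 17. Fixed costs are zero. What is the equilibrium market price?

125

Meridian's profit: π_M = (310 - Q)q_M - (48q_M). Setting ∂π_M/∂q_M = 0: 262 - 2q_M - (q_U) = 0.
Umbra's profit: π_U = (310 - Q)q_U - (17q_U). Setting ∂π_U/∂q_U = 0: 293 - 2q_U - (q_M) = 0.
So q_M = (262 - q_U)/2 and q_U = (293 - q_M)/2.
Substituting one into the other gives q_M = 77 and q_U = 108.
Total output Q = 185, so price P = 310 - 185 = 125.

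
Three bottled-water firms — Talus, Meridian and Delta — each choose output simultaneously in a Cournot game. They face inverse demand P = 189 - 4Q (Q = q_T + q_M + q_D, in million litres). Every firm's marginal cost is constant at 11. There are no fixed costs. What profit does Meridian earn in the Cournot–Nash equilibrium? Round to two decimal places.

495.06

A representative firm's profit is π_i = q_i(189 - 4Q) - 11q_i.
Setting ∂π_i/∂q_i = 0 with rivals' quantities fixed: 178 - 8q_i - 4·Σ_{j≠i} q_j = 0.
By symmetry each firm produces the same amount; substituting Σ_{j≠i} q_j = 2q_i yields q_i = 178/16 = 89/8.
Price P = 189 - 4·(267/8) = 111/2.
Meridian's profit: (111/2 - 11)·(89/8) = 495.0625.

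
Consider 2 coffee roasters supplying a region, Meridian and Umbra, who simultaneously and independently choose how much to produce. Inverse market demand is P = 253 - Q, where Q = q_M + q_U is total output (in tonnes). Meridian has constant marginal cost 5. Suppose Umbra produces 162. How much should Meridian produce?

43

With the rival's output fixed at 162, Meridian's profit is π_M = (253 - 162 - q_M)q_M - (5q_M) = (91 - q_M)q_M - (5q_M).
∂π_M/∂q_M = 86 - 2q_M = 0, so q_M = 43.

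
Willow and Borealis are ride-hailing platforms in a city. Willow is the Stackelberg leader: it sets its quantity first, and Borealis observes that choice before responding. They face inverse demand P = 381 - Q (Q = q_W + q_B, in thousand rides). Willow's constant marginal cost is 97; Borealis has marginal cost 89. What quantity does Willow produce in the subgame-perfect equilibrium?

138

The follower Borealis best-responds to any q_W: π_B = (381 - Q)q_B - 89q_B.
∂π_B/∂q_B = 292 - q_W - 2q_B = 0 gives the reaction function q_B = (292 - q_W)/2.
Willow substitutes q_B(q_W) into its own profit: π_W = q_W(381 - q_W - (292 - q_W)/2) - 97q_W = (235 - (1/2)q_W)q_W - 97q_W.
The leader's first-order condition 138 - q_W = 0 yields q_W = 138.
Then q_B = (292 - 138)/2 = 77.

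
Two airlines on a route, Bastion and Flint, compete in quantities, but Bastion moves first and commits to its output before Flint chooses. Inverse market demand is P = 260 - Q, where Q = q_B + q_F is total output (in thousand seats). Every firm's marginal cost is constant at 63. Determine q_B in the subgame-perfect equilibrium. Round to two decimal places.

98.50

Solve by backward induction. Given q_B, the follower Flint maximises π_F = (260 - q_B - q_F)q_F - 63q_F.
Setting the follower's marginal profit to zero, 197 - q_B - 2q_F = 0, i.e. q_F = (197 - q_B)/2.
Bastion substitutes q_F(q_B) into its own profit: π_B = q_B(260 - q_B - (197 - q_B)/2) - 63q_B = (323/2 - (1/2)q_B)q_B - 63q_B.
The leader's first-order condition 197/2 - q_B = 0 yields q_B = 197/2.
Then q_F = (197 - 197/2)/2 = 197/4.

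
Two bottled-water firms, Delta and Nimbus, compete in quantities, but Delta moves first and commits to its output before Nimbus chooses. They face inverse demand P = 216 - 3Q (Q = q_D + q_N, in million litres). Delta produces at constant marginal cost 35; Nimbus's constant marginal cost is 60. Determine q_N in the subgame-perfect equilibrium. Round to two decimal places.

The follower Nimbus best-responds to any q_D: π_N = (216 - 3Q)q_N - 60q_N.
Setting the follower's marginal profit to zero, 156 - 3q_D - 6q_N = 0, i.e. q_N = (156 - 3q_D)/6.
The leader anticipates this reaction. Substituting into P = 216 - 3Q gives P = 138 - (3/2)q_D, so π_D = (138 - (3/2)q_D)q_D - 35q_D.
The leader's first-order condition 103 - 3q_D = 0 yields q_D = 103/3.
Then q_N = (156 - 3·(103/3))/6 = 53/6.

8.83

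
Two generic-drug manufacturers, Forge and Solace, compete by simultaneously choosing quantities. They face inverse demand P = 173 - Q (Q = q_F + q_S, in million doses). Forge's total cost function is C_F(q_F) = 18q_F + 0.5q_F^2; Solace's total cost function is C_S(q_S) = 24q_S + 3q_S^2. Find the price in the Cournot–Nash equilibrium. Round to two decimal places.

Forge's profit: π_F = (173 - Q)q_F - (18q_F + (1/2)q_F²). Setting ∂π_F/∂q_F = 0: 155 - 3q_F - (q_S) = 0.
Solace's first-order condition: 149 - 8q_S - (q_F) = 0.
Best responses: q_F = (155 - q_S)/3, q_S = (149 - q_F)/8.
Solving the pair: q_F = 1091/23, q_S = 292/23.
Total output Q = 1383/23, so price P = 173 - 1383/23 = 112.8696.

112.87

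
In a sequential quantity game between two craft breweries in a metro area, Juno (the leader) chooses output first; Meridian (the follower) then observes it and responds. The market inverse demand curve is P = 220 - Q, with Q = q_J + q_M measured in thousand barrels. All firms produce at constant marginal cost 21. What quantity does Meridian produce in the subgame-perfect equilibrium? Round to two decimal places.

Solve by backward induction. Given q_J, the follower Meridian maximises π_M = (220 - q_J - q_M)q_M - 21q_M.
∂π_M/∂q_M = 199 - q_J - 2q_M = 0 gives the reaction function q_M = (199 - q_J)/2.
The leader anticipates this reaction. Substituting into P = 220 - Q gives P = 241/2 - (1/2)q_J, so π_J = (241/2 - (1/2)q_J)q_J - 21q_J.
Leader FOC: 199/2 - q_J = 0, so q_J = 199/2.
Then q_M = (199 - 199/2)/2 = 199/4.

49.75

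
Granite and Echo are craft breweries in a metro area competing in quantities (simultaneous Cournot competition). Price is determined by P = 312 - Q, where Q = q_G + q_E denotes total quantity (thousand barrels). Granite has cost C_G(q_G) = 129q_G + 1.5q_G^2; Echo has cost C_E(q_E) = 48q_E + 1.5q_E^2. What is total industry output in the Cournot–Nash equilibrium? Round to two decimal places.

74.50

Granite's profit: π_G = (312 - Q)q_G - (129q_G + (3/2)q_G²). Setting ∂π_G/∂q_G = 0: 183 - 5q_G - (q_E) = 0.
Echo's first-order condition: 264 - 5q_E - (q_G) = 0.
Best responses: q_G = (183 - q_E)/5, q_E = (264 - q_G)/5.
Solving the pair: q_G = 217/8, q_E = 379/8.
Total output Q = 217/8 + 379/8 = 149/2.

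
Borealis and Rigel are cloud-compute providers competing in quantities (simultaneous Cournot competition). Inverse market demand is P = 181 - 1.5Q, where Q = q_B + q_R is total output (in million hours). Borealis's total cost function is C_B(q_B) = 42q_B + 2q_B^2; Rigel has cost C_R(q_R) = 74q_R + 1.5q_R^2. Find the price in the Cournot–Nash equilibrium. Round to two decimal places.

135.19

Borealis's profit: π_B = (181 - 1.5Q)q_B - (42q_B + 2q_B²). Setting ∂π_B/∂q_B = 0: 139 - 7q_B - (3/2)(q_R) = 0.
Rigel's first-order condition: 107 - 6q_R - (3/2)(q_B) = 0.
So q_B = (139 - (3/2)q_R)/7 and q_R = (107 - (3/2)q_B)/6.
Solving the pair: q_B = 898/53, q_R = 13.5975.
Total output Q = 30.5409, so price P = 181 - (3/2)·30.5409 = 135.1887.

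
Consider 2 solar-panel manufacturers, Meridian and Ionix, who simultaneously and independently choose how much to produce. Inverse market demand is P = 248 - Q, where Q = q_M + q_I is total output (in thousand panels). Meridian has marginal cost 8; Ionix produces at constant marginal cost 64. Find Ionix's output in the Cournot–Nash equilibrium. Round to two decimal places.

42.67

Meridian's profit: π_M = (248 - Q)q_M - (8q_M). Setting ∂π_M/∂q_M = 0: 240 - 2q_M - (q_I) = 0.
Ionix's first-order condition: 184 - 2q_I - (q_M) = 0.
Rearranging gives the reaction functions q_M = (240 - q_I)/2 and q_I = (184 - q_M)/2.
Solving the pair: q_M = 296/3, q_I = 128/3.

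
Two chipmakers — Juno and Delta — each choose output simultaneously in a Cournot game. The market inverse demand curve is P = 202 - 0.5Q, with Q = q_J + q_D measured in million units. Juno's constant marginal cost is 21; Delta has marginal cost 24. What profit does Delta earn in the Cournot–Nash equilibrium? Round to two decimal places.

6805.56

Juno's profit: π_J = (202 - 0.5Q)q_J - (21q_J). Setting ∂π_J/∂q_J = 0: 181 - q_J - (1/2)(q_D) = 0.
Delta's profit: π_D = (202 - 0.5Q)q_D - (24q_D). Setting ∂π_D/∂q_D = 0: 178 - q_D - (1/2)(q_J) = 0.
Best responses: q_J = (181 - (1/2)q_D), q_D = (178 - (1/2)q_J).
Solving the pair: q_J = 368/3, q_D = 350/3.
Price P = 202 - (1/2)·(718/3) = 247/3.
Delta's profit: (247/3 - 24)·(350/3) = 6805.5556.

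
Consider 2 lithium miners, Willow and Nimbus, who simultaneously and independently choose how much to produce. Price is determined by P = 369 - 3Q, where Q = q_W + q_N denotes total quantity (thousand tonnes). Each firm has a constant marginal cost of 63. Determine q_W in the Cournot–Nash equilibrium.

34

A representative firm's profit is π_i = q_i(369 - 3Q) - 63q_i.
First-order condition (treating rivals' output as given): 306 - 6q_i - 3q_j = 0.
By symmetry each firm produces the same amount; substituting q_j = q_i yields q_i = 306/9 = 34.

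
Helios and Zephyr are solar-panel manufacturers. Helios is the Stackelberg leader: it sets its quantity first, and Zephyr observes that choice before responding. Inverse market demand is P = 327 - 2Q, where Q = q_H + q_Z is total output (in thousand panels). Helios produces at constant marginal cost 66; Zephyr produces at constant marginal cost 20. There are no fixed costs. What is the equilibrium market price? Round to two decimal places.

Solve by backward induction. Given q_H, the follower Zephyr maximises π_Z = (327 - 2q_H - 2q_Z)q_Z - 20q_Z.
∂π_Z/∂q_Z = 307 - 2q_H - 4q_Z = 0 gives the reaction function q_Z = (307 - 2q_H)/4.
Helios substitutes q_Z(q_H) into its own profit: π_H = q_H(327 - 2q_H - (307 - 2q_H)/2) - 66q_H = (347/2 - q_H)q_H - 66q_H.
The leader's first-order condition 215/2 - 2q_H = 0 yields q_H = 215/4.
Then q_Z = (307 - 2·(215/4))/4 = 399/8.
Total output Q = 829/8, so price P = 327 - 2·(829/8) = 479/4.

119.75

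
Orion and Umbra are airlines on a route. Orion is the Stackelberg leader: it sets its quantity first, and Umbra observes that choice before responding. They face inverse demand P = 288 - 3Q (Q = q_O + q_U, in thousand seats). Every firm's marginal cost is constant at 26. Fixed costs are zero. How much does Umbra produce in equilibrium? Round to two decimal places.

Solve by backward induction. Given q_O, the follower Umbra maximises π_U = (288 - 3q_O - 3q_U)q_U - 26q_U.
Setting the follower's marginal profit to zero, 262 - 3q_O - 6q_U = 0, i.e. q_U = (262 - 3q_O)/6.
Orion substitutes q_U(q_O) into its own profit: π_O = q_O(288 - 3q_O - (262 - 3q_O)/2) - 26q_O = (157 - (3/2)q_O)q_O - 26q_O.
Leader FOC: 131 - 3q_O = 0, so q_O = 131/3.
Then q_U = (262 - 3·(131/3))/6 = 131/6.

21.83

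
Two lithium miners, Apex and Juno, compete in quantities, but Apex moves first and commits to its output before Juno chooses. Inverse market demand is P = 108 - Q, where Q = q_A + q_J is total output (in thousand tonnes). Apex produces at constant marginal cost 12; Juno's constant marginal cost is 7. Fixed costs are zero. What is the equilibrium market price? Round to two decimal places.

The follower Juno best-responds to any q_A: π_J = (108 - Q)q_J - 7q_J.
∂π_J/∂q_J = 101 - q_A - 2q_J = 0 gives the reaction function q_J = (101 - q_A)/2.
The leader anticipates this reaction. Substituting into P = 108 - Q gives P = 115/2 - (1/2)q_A, so π_A = (115/2 - (1/2)q_A)q_A - 12q_A.
The leader's first-order condition 91/2 - q_A = 0 yields q_A = 91/2.
Then q_J = (101 - 91/2)/2 = 111/4.
Total output Q = 293/4, so price P = 108 - 293/4 = 139/4.

34.75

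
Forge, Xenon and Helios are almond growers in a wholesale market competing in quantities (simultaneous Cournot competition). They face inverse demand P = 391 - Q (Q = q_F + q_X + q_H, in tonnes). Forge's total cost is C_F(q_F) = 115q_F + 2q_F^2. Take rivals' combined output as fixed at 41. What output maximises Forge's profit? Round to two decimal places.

39.17

With rivals' combined output fixed at 41, Forge's profit is π_F = (391 - 41 - q_F)q_F - (115q_F + 2q_F²) = (350 - q_F)q_F - (115q_F + 2q_F²).
∂π_F/∂q_F = 235 - 6q_F = 0, so q_F = 235/6.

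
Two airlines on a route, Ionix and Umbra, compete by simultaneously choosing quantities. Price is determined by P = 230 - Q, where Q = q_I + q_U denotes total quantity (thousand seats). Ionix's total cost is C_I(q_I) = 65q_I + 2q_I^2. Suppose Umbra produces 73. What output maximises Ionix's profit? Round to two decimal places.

15.33

With the rival's output fixed at 73, Ionix's profit is π_I = (230 - 73 - q_I)q_I - (65q_I + 2q_I²) = (157 - q_I)q_I - (65q_I + 2q_I²).
∂π_I/∂q_I = 92 - 6q_I = 0, so q_I = 46/3.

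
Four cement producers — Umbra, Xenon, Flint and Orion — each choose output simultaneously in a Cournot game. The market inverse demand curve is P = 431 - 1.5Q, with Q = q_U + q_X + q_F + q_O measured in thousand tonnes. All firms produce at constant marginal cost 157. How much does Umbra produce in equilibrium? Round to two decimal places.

A representative firm's profit is π_i = q_i(431 - 1.5Q) - 157q_i.
First-order condition (treating rivals' output as given): 274 - 3q_i - (3/2)·Σ_{j≠i} q_j = 0.
By symmetry each firm produces the same amount; substituting Σ_{j≠i} q_j = 3q_i yields q_i = 274/(15/2) = 548/15.

36.53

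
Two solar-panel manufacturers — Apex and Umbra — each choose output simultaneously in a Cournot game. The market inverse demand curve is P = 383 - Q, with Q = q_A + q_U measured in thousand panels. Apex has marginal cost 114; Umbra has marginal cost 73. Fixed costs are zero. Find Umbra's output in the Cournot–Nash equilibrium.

Apex's profit: π_A = (383 - Q)q_A - (114q_A). Setting ∂π_A/∂q_A = 0: 269 - 2q_A - (q_U) = 0.
Umbra's first-order condition: 310 - 2q_U - (q_A) = 0.
So q_A = (269 - q_U)/2 and q_U = (310 - q_A)/2.
Solving the pair: q_A = 76, q_U = 117.

117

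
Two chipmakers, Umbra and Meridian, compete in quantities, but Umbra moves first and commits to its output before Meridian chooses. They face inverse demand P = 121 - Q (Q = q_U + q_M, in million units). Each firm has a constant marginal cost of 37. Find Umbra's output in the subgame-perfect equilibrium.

Solve by backward induction. Given q_U, the follower Meridian maximises π_M = (121 - q_U - q_M)q_M - 37q_M.
Setting the follower's marginal profit to zero, 84 - q_U - 2q_M = 0, i.e. q_M = (84 - q_U)/2.
The leader anticipates this reaction. Substituting into P = 121 - Q gives P = 79 - (1/2)q_U, so π_U = (79 - (1/2)q_U)q_U - 37q_U.
Leader FOC: 42 - q_U = 0, so q_U = 42.
Then q_M = (84 - 42)/2 = 21.

42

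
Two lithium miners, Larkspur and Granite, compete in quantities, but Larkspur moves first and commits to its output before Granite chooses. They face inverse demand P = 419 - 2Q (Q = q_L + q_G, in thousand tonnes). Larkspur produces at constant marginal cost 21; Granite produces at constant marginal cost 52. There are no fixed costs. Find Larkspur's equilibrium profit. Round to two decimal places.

11502.56

Solve by backward induction. Given q_L, the follower Granite maximises π_G = (419 - 2q_L - 2q_G)q_G - 52q_G.
Follower FOC: 367 - 2q_L - 4q_G = 0, so q_G(q_L) = (367 - 2q_L)/4.
The leader anticipates this reaction. Substituting into P = 419 - 2Q gives P = 471/2 - q_L, so π_L = (471/2 - q_L)q_L - 21q_L.
The leader's first-order condition 429/2 - 2q_L = 0 yields q_L = 429/4.
Then q_G = (367 - 2·(429/4))/4 = 305/8.
Price P = 419 - 2·(1163/8) = 513/4.
Larkspur's profit: (513/4 - 21)·(429/4) = 11502.5625.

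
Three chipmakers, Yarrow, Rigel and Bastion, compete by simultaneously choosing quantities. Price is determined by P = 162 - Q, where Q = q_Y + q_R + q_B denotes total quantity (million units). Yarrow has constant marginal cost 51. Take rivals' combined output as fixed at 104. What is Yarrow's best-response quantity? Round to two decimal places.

With rivals' combined output fixed at 104, Yarrow's profit is π_Y = (162 - 104 - q_Y)q_Y - (51q_Y) = (58 - q_Y)q_Y - (51q_Y).
∂π_Y/∂q_Y = 7 - 2q_Y = 0, so q_Y = 7/2.

3.50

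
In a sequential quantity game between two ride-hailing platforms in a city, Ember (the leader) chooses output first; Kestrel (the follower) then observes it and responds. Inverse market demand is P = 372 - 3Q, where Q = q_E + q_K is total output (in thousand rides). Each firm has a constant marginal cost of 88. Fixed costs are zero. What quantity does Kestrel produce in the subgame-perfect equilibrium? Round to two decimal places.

23.67

The follower Kestrel best-responds to any q_E: π_K = (372 - 3Q)q_K - 88q_K.
Setting the follower's marginal profit to zero, 284 - 3q_E - 6q_K = 0, i.e. q_K = (284 - 3q_E)/6.
Ember substitutes q_K(q_E) into its own profit: π_E = q_E(372 - 3q_E - (284 - 3q_E)/2) - 88q_E = (230 - (3/2)q_E)q_E - 88q_E.
The leader's first-order condition 142 - 3q_E = 0 yields q_E = 142/3.
Then q_K = (284 - 3·(142/3))/6 = 71/3.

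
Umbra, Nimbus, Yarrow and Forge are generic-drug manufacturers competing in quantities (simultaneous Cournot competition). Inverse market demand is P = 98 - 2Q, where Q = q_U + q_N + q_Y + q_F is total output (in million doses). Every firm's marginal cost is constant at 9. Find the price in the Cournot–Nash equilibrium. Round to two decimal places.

26.80

A representative firm's profit is π_i = q_i(98 - 2Q) - 9q_i.
First-order condition (treating rivals' output as given): 89 - 4q_i - 2·Σ_{j≠i} q_j = 0.
By symmetry each firm produces the same amount; substituting Σ_{j≠i} q_j = 3q_i yields q_i = 89/10.
Total output Q = 178/5, so price P = 98 - 2·(178/5) = 134/5.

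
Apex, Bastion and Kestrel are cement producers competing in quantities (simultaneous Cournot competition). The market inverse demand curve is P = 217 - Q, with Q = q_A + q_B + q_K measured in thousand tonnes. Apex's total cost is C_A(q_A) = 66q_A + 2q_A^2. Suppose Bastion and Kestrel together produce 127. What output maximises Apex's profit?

With rivals' combined output fixed at 127, Apex's profit is π_A = (217 - 127 - q_A)q_A - (66q_A + 2q_A²) = (90 - q_A)q_A - (66q_A + 2q_A²).
∂π_A/∂q_A = 24 - 6q_A = 0, so q_A = 4.

4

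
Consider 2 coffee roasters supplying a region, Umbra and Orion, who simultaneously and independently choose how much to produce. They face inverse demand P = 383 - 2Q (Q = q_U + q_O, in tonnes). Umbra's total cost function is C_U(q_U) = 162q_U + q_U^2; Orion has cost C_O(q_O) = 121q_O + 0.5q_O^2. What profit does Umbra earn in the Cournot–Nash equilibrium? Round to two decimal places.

Umbra's profit: π_U = (383 - 2Q)q_U - (162q_U + q_U²). Setting ∂π_U/∂q_U = 0: 221 - 6q_U - 2(q_O) = 0.
Orion's first-order condition: 262 - 5q_O - 2(q_U) = 0.
So q_U = (221 - 2q_O)/6 and q_O = (262 - 2q_U)/5.
Substituting one into the other gives q_U = 581/26 and q_O = 565/13.
Price P = 383 - 2·(1711/26) = 251.3846.
Umbra's profit: 251.3846·(581/26) - 162·(581/26) - (581/26)² = 1498.0518.

1498.05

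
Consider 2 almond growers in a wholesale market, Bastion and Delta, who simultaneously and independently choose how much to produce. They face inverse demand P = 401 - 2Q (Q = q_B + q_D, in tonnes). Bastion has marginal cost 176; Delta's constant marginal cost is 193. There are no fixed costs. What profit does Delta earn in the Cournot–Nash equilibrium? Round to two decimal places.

Bastion's profit: π_B = (401 - 2Q)q_B - (176q_B). Setting ∂π_B/∂q_B = 0: 225 - 4q_B - 2(q_D) = 0.
Delta's profit: π_D = (401 - 2Q)q_D - (193q_D). Setting ∂π_D/∂q_D = 0: 208 - 4q_D - 2(q_B) = 0.
So q_B = (225 - 2q_D)/4 and q_D = (208 - 2q_B)/4.
Solving the pair: q_B = 121/3, q_D = 191/6.
Price P = 401 - 2·(433/6) = 770/3.
Delta's profit: (770/3 - 193)·(191/6) = 2026.7222.

2026.72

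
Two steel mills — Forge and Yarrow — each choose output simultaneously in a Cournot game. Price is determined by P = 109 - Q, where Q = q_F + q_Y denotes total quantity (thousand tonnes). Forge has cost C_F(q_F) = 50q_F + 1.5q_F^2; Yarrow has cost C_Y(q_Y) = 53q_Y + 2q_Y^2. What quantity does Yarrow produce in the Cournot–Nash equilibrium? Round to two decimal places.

7.62

Forge's profit: π_F = (109 - Q)q_F - (50q_F + (3/2)q_F²). Setting ∂π_F/∂q_F = 0: 59 - 5q_F - (q_Y) = 0.
Yarrow's profit: π_Y = (109 - Q)q_Y - (53q_Y + 2q_Y²). Setting ∂π_Y/∂q_Y = 0: 56 - 6q_Y - (q_F) = 0.
Rearranging gives the reaction functions q_F = (59 - q_Y)/5 and q_Y = (56 - q_F)/6.
Substituting one into the other gives q_F = 298/29 and q_Y = 221/29.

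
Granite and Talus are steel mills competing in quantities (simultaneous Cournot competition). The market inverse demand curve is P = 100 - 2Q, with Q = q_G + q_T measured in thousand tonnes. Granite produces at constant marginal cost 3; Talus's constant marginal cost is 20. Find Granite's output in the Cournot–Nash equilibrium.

19

Granite's profit: π_G = (100 - 2Q)q_G - (3q_G). Setting ∂π_G/∂q_G = 0: 97 - 4q_G - 2(q_T) = 0.
Talus's first-order condition: 80 - 4q_T - 2(q_G) = 0.
So q_G = (97 - 2q_T)/4 and q_T = (80 - 2q_G)/4.
Substituting one into the other gives q_G = 19 and q_T = 21/2.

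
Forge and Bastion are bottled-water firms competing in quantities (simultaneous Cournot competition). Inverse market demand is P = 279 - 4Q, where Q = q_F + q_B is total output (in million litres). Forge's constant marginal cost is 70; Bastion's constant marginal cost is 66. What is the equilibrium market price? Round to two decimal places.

Forge's profit: π_F = (279 - 4Q)q_F - (70q_F). Setting ∂π_F/∂q_F = 0: 209 - 8q_F - 4(q_B) = 0.
Bastion's first-order condition: 213 - 8q_B - 4(q_F) = 0.
Rearranging gives the reaction functions q_F = (209 - 4q_B)/8 and q_B = (213 - 4q_F)/8.
Solving the pair: q_F = 205/12, q_B = 217/12.
Total output Q = 211/6, so price P = 279 - 4·(211/6) = 415/3.

138.33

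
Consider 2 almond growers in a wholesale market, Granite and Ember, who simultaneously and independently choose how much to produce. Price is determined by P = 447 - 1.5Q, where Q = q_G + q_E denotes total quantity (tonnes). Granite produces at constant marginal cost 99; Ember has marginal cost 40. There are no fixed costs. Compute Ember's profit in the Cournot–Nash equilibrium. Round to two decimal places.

16085.63

Granite's profit: π_G = (447 - 1.5Q)q_G - (99q_G). Setting ∂π_G/∂q_G = 0: 348 - 3q_G - (3/2)(q_E) = 0.
Ember's profit: π_E = (447 - 1.5Q)q_E - (40q_E). Setting ∂π_E/∂q_E = 0: 407 - 3q_E - (3/2)(q_G) = 0.
Best responses: q_G = (348 - (3/2)q_E)/3, q_E = (407 - (3/2)q_G)/3.
Solving the pair: q_G = 578/9, q_E = 932/9.
Price P = 447 - (3/2)·(1510/9) = 586/3.
Ember's profit: (586/3 - 40)·(932/9) = 16085.6296.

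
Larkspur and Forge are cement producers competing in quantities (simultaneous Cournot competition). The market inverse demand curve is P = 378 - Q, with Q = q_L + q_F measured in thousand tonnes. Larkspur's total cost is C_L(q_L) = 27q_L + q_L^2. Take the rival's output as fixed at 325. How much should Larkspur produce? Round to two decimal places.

6.50

With the rival's output fixed at 325, Larkspur's profit is π_L = (378 - 325 - q_L)q_L - (27q_L + q_L²) = (53 - q_L)q_L - (27q_L + q_L²).
∂π_L/∂q_L = 26 - 4q_L = 0, so q_L = 13/2.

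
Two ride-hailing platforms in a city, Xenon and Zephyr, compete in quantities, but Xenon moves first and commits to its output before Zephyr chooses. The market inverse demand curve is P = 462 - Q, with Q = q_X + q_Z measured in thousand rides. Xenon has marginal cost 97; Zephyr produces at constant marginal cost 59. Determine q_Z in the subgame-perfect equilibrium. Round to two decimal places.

119.75

The follower Zephyr best-responds to any q_X: π_Z = (462 - Q)q_Z - 59q_Z.
∂π_Z/∂q_Z = 403 - q_X - 2q_Z = 0 gives the reaction function q_Z = (403 - q_X)/2.
Xenon substitutes q_Z(q_X) into its own profit: π_X = q_X(462 - q_X - (403 - q_X)/2) - 97q_X = (521/2 - (1/2)q_X)q_X - 97q_X.
Leader FOC: 327/2 - q_X = 0, so q_X = 327/2.
Then q_Z = (403 - 327/2)/2 = 479/4.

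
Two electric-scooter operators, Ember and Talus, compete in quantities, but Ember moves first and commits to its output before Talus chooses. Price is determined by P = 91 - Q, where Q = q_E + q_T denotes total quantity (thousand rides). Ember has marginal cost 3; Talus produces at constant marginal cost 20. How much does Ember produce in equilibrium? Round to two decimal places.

52.50

The follower Talus best-responds to any q_E: π_T = (91 - Q)q_T - 20q_T.
∂π_T/∂q_T = 71 - q_E - 2q_T = 0 gives the reaction function q_T = (71 - q_E)/2.
The leader anticipates this reaction. Substituting into P = 91 - Q gives P = 111/2 - (1/2)q_E, so π_E = (111/2 - (1/2)q_E)q_E - 3q_E.
Maximising: ∂π_E/∂q_E = 105/2 - q_E = 0, giving q_E = 105/2.
Then q_T = (71 - 105/2)/2 = 37/4.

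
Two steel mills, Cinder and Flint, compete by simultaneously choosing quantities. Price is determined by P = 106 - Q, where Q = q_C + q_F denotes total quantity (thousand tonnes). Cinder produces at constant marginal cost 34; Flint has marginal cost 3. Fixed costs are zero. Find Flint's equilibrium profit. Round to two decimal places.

1995.11

Cinder's profit: π_C = (106 - Q)q_C - (34q_C). Setting ∂π_C/∂q_C = 0: 72 - 2q_C - (q_F) = 0.
Flint's profit: π_F = (106 - Q)q_F - (3q_F). Setting ∂π_F/∂q_F = 0: 103 - 2q_F - (q_C) = 0.
So q_C = (72 - q_F)/2 and q_F = (103 - q_C)/2.
Solving the pair: q_C = 41/3, q_F = 134/3.
Price P = 106 - 175/3 = 143/3.
Flint's profit: (143/3 - 3)·(134/3) = 1995.1111.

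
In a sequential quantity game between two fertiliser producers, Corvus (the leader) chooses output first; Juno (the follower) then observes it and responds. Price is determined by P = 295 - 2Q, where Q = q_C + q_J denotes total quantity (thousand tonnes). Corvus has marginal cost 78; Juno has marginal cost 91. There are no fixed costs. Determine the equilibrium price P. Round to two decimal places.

135.50

The follower Juno best-responds to any q_C: π_J = (295 - 2Q)q_J - 91q_J.
∂π_J/∂q_J = 204 - 2q_C - 4q_J = 0 gives the reaction function q_J = (204 - 2q_C)/4.
The leader anticipates this reaction. Substituting into P = 295 - 2Q gives P = 193 - q_C, so π_C = (193 - q_C)q_C - 78q_C.
Maximising: ∂π_C/∂q_C = 115 - 2q_C = 0, giving q_C = 115/2.
Then q_J = (204 - 2·(115/2))/4 = 89/4.
Total output Q = 319/4, so price P = 295 - 2·(319/4) = 271/2.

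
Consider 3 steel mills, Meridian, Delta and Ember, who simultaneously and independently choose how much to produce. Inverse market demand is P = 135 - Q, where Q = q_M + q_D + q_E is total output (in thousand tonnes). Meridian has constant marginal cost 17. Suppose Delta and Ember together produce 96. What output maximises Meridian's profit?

11

With rivals' combined output fixed at 96, Meridian's profit is π_M = (135 - 96 - q_M)q_M - (17q_M) = (39 - q_M)q_M - (17q_M).
∂π_M/∂q_M = 22 - 2q_M = 0, so q_M = 11.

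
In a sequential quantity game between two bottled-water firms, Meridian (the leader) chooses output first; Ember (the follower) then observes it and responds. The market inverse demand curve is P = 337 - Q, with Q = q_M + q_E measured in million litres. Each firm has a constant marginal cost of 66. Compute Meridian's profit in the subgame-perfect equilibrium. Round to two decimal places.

The follower Ember best-responds to any q_M: π_E = (337 - Q)q_E - 66q_E.
Follower FOC: 271 - q_M - 2q_E = 0, so q_E(q_M) = (271 - q_M)/2.
The leader anticipates this reaction. Substituting into P = 337 - Q gives P = 403/2 - (1/2)q_M, so π_M = (403/2 - (1/2)q_M)q_M - 66q_M.
Maximising: ∂π_M/∂q_M = 271/2 - q_M = 0, giving q_M = 271/2.
Then q_E = (271 - 271/2)/2 = 271/4.
Price P = 337 - 813/4 = 535/4.
Meridian's profit: (535/4 - 66)·(271/2) = 9180.1250.

9180.13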